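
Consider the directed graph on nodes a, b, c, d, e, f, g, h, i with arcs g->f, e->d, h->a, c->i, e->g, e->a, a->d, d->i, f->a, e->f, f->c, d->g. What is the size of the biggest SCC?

4

{a, d, f, g} are all mutually reachable — one SCC of size 4.
{b} is an SCC by itself.
{c} is an SCC by itself.
{h} is an SCC by itself.
{i} is an SCC by itself.
(and 1 more singleton SCC)
The largest has 4 vertices.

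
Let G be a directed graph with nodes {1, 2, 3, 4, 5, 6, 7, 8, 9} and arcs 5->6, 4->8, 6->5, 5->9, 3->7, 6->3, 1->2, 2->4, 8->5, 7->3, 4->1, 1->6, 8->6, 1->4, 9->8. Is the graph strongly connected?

No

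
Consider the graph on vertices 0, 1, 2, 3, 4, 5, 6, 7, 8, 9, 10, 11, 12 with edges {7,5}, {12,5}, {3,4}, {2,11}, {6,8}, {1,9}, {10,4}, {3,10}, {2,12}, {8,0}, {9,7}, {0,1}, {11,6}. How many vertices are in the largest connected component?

10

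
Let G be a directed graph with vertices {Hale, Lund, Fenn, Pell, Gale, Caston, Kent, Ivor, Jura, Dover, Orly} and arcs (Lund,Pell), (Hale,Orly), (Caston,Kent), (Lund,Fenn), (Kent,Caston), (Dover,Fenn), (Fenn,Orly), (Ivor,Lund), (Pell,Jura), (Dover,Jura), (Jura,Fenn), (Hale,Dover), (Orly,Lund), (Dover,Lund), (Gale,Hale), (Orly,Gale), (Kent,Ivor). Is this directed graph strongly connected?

There is no directed path from Ivor to Caston, so the graph is not strongly connected.

No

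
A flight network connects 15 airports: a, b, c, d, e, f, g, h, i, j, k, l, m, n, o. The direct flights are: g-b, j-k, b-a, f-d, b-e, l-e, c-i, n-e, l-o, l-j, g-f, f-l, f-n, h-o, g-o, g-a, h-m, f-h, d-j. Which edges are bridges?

The edges on the cycle f-h-o-l-f are not bridges since each lies on that cycle.
But removing c-i disconnects c from i; removing h-m disconnects h from m; removing j-k disconnects j from k — these are bridges.

c-i, h-m, j-k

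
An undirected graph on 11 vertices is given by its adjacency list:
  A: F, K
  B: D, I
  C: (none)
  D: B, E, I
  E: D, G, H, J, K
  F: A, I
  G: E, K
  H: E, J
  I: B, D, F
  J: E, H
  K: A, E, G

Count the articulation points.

1

Removing E increases the component count from 2 to 3, so E is a cut vertex.
By contrast removing A leaves 2 components; it is not a cut vertex. No other vertex is a cut vertex either.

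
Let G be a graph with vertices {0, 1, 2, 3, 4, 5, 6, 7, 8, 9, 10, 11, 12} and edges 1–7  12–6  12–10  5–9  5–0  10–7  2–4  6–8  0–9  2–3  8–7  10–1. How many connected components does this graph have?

11 is isolated — a component by itself.
Starting from 2 we can reach 2, 3, 4. That is one component of size 3.
Starting from 0 we can reach 0, 5, 9. That is one component of size 3.
Starting from 1 we can reach 1, 6, 7, 8, 10, 12. That is one component of size 6.
Total: 4 components.

4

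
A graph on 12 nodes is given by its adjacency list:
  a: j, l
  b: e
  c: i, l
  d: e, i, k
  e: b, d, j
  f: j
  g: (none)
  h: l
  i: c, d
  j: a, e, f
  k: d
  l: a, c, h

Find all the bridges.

b-e, d-k, f-j, h-l

The edges on the cycle a-j-e-d-i-c-l-a are not bridges since each lies on that cycle.
But removing b-e disconnects b from e; removing h-l disconnects h from l; removing j-f disconnects j from f; removing k-d disconnects k from d — these are bridges.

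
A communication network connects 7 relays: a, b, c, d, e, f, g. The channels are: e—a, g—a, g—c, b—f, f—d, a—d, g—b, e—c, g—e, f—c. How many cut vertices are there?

0

Removing g, for instance, still leaves 1 component. No single vertex removal increases the component count — the graph has no articulation points.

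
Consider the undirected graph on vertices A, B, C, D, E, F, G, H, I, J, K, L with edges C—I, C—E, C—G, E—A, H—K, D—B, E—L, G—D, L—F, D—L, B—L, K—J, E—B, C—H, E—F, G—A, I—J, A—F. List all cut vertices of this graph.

Removing C increases the component count from 1 to 2, so C is a cut vertex.
By contrast removing I leaves 1 component; it is not a cut vertex. No other vertex is a cut vertex either.

C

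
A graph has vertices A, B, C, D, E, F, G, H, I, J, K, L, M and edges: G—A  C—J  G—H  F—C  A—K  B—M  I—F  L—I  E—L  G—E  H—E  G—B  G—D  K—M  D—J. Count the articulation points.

Removing G increases the component count from 1 to 2, so G is a cut vertex.
By contrast removing C leaves 1 component; it is not a cut vertex. No other vertex is a cut vertex either.

1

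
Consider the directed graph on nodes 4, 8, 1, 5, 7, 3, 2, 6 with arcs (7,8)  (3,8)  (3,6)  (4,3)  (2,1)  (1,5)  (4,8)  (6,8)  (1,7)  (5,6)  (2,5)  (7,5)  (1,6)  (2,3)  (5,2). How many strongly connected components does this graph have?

{1, 2, 5, 7} are all mutually reachable — one SCC of size 4.
{3} is an SCC by itself.
{4} is an SCC by itself.
{6} is an SCC by itself.
{8} is an SCC by itself.
That gives 5 strongly connected components.

5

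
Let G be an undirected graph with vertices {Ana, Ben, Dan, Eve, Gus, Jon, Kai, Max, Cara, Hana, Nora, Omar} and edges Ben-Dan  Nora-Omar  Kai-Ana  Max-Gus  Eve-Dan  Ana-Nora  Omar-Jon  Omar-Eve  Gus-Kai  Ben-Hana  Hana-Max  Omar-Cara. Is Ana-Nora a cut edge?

No

After removing Ana-Nora, the path Ana-Kai-Gus-Max-Hana-Ben-Dan-Eve-Omar-Nora still connects them, so the edge is not a bridge.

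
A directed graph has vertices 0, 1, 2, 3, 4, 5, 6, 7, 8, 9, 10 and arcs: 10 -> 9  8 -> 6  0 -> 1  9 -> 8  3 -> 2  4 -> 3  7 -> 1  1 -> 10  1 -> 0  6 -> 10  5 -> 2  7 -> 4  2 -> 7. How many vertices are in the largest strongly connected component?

4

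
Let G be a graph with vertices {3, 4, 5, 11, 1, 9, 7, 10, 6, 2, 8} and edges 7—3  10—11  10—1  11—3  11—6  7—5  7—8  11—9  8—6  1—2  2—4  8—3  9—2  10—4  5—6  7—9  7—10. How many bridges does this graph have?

0

The edges on the cycle 10-1-2-9-11-10 are not bridges since each lies on that cycle.
Every edge lies on some cycle, so there are no bridges.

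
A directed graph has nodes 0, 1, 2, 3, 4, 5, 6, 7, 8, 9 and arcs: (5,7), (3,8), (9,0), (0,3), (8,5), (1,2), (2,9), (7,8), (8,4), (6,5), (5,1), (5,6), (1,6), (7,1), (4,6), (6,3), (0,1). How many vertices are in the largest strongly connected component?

10

{0, 1, 2, 3, 4, 5, 6, 7, 8, 9} are all mutually reachable — one SCC of size 10.
The largest has 10 vertices.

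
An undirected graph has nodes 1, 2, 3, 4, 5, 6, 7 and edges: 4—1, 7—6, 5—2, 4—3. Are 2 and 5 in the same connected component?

From 2 we can reach 2, 5, which includes 5.

Yes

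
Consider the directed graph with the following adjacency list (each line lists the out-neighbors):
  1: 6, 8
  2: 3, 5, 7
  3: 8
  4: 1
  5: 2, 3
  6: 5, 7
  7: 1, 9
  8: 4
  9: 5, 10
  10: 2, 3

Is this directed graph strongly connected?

Yes

From 4 we can reach every vertex (1, 2, 3, 4, 5, 6, 7, 8, 9, 10), and every vertex can reach 4 (1, 2, 3, 4, 5, 6, 7, 8, 9, 10). So the whole graph is one strongly connected component.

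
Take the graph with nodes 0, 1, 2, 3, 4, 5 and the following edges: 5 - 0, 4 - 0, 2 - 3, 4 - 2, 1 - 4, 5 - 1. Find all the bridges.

2-3, 2-4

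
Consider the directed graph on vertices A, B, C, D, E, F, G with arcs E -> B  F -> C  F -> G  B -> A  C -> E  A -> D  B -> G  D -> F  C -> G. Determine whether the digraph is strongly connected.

No

There is no directed path from G to D, so the graph is not strongly connected.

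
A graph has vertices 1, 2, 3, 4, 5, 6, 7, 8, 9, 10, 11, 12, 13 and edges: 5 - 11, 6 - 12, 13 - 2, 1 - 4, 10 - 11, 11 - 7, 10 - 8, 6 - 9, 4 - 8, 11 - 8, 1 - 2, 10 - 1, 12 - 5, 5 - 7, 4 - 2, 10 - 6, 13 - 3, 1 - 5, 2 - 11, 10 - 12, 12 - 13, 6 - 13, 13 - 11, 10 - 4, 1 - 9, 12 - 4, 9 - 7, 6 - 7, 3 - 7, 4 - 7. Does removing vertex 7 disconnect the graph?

No

Deleting 7 leaves 1 component (was 1) (its neighbors 3, 4, 5, 6, 9, 11 remain connected to each other), so 7 is not a cut vertex.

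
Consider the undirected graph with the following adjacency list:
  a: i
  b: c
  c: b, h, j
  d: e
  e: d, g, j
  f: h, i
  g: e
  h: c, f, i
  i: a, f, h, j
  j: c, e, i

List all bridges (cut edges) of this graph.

The edges on the cycle c-j-i-f-h-c are not bridges since each lies on that cycle.
But removing d-e disconnects d from e; removing g-e disconnects g from e; removing c-b disconnects c from b; removing j-e disconnects j from e — these are bridges.
In total 5 edges are bridges.

a-i, b-c, d-e, e-g, e-j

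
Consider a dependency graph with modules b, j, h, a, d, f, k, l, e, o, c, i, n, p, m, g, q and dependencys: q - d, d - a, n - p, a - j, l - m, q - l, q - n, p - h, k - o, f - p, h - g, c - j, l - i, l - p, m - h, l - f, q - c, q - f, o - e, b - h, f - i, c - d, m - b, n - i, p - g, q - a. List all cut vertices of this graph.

Removing o increases the component count from 2 to 3, so o is a cut vertex.
Removing q increases the component count from 2 to 3, so q is a cut vertex.
By contrast removing b leaves 2 components; it is not a cut vertex. No other vertex is a cut vertex either.

o, q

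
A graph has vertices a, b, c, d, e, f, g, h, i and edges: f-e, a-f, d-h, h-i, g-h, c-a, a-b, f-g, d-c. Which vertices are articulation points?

Removing a increases the component count from 1 to 2, so a is a cut vertex.
Removing f increases the component count from 1 to 2, so f is a cut vertex.
Removing h increases the component count from 1 to 2, so h is a cut vertex.
By contrast removing e leaves 1 component; it is not a cut vertex. No other vertex is a cut vertex either.

a, f, h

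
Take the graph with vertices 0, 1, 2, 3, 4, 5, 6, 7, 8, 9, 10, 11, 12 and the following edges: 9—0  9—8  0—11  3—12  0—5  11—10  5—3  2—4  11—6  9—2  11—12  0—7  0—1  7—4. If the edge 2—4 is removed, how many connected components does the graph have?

1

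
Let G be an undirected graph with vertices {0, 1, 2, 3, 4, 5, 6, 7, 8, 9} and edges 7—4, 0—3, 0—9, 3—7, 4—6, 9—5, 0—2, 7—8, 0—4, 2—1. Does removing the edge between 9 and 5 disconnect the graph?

Removing 9—5 leaves no path between 9 and 5: the component count goes from 1 to 2. So it is a bridge.

Yes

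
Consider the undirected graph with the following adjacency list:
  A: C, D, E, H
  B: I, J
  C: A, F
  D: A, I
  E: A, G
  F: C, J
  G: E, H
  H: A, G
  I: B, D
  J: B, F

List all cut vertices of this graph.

A

Removing A increases the component count from 1 to 2, so A is a cut vertex.
By contrast removing I leaves 1 component; it is not a cut vertex. No other vertex is a cut vertex either.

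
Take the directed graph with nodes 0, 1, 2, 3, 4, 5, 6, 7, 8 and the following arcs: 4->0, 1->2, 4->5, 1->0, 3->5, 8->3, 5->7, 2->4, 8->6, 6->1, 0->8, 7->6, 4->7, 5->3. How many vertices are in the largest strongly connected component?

{0, 1, 2, 3, 4, 5, 6, 7, 8} are all mutually reachable — one SCC of size 9.
The largest has 9 vertices.

9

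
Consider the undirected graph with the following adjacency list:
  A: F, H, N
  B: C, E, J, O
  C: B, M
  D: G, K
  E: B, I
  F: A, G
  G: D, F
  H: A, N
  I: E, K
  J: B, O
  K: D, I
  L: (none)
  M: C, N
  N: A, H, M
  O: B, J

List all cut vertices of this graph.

Removing B increases the component count from 2 to 3, so B is a cut vertex.
By contrast removing H leaves 2 components; it is not a cut vertex. No other vertex is a cut vertex either.

B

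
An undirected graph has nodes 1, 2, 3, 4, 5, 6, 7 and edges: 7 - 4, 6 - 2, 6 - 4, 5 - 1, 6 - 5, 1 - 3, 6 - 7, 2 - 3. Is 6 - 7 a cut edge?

No

After removing 6 - 7, the path 6-4-7 still connects them, so the edge is not a bridge.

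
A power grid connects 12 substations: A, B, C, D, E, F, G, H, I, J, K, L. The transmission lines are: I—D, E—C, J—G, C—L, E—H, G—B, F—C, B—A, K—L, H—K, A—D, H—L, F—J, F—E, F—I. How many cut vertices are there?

Removing F increases the component count from 1 to 2, so F is a cut vertex.
By contrast removing L leaves 1 component; it is not a cut vertex. No other vertex is a cut vertex either.

1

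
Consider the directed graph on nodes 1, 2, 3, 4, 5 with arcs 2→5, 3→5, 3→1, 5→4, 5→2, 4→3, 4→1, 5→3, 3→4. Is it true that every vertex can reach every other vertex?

There is no directed path from 1 to 5, so the graph is not strongly connected.

No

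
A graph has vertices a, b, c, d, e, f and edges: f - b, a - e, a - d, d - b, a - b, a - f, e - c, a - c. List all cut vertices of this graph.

a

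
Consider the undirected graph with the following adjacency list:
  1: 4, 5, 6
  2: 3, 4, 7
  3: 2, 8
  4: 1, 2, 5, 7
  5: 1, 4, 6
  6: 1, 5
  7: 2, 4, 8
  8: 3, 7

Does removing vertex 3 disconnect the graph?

Deleting 3 leaves 1 component (was 1) (its neighbors 2, 8 remain connected to each other), so 3 is not a cut vertex.

No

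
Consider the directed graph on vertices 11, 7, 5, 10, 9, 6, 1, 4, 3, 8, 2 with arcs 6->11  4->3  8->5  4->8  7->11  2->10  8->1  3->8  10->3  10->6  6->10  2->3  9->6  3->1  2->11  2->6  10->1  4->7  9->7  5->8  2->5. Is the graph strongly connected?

There is no directed path from 10 to 4, so the graph is not strongly connected.

No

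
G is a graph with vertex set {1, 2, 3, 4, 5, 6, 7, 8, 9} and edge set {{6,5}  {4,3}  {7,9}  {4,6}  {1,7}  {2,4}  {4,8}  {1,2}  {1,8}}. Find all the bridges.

1-7, 3-4, 4-6, 5-6, 7-9

The edges on the cycle 1-2-4-8-1 are not bridges since each lies on that cycle.
But removing 3–4 disconnects 3 from 4; removing 1–7 disconnects 1 from 7; removing 6–5 disconnects 6 from 5; removing 7–9 disconnects 7 from 9 — these are bridges.
In total 5 edges are bridges.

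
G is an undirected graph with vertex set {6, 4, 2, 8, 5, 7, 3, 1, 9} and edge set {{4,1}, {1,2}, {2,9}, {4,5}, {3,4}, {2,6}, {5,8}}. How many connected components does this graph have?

2

7 is isolated — a component by itself.
Starting from 1 we can reach 1, 2, 3, 4, 5, 6, 8, 9. That is one component of size 8.
Total: 2 components.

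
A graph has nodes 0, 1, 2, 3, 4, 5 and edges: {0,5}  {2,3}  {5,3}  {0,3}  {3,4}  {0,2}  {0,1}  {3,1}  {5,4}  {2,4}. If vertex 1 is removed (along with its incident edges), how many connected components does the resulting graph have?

1

With 1 gone, the remaining components are: {0, 2, 3, 4, 5}.
That is 1 component.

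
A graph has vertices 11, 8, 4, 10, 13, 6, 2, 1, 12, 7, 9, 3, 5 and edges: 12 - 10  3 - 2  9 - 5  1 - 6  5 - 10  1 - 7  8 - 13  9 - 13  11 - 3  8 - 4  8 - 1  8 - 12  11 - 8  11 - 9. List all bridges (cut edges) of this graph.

The edges on the cycle 11-9-13-8-11 are not bridges since each lies on that cycle.
But removing 11 - 3 disconnects 11 from 3; removing 6 - 1 disconnects 6 from 1; removing 8 - 4 disconnects 8 from 4; removing 8 - 1 disconnects 8 from 1 — these are bridges.
In total 6 edges are bridges.

1-6, 1-7, 1-8, 11-3, 2-3, 4-8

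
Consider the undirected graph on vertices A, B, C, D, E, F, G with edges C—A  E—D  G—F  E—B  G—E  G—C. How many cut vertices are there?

Removing C increases the component count from 1 to 2, so C is a cut vertex.
Removing E increases the component count from 1 to 3, so E is a cut vertex.
Removing G increases the component count from 1 to 3, so G is a cut vertex.
By contrast removing B leaves 1 component; it is not a cut vertex. No other vertex is a cut vertex either.

3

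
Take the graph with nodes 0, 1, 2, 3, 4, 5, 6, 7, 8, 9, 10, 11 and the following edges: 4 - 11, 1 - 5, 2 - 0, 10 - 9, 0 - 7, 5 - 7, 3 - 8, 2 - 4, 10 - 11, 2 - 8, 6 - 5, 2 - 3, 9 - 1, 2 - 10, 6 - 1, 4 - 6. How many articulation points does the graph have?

Removing 2 increases the component count from 1 to 2, so 2 is a cut vertex.
By contrast removing 3 leaves 1 component; it is not a cut vertex. No other vertex is a cut vertex either.

1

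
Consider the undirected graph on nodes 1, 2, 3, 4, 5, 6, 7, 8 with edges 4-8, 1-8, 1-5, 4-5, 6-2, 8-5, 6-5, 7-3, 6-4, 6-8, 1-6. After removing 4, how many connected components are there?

2

With 4 gone, the remaining components are: {3, 7}; {1, 2, 5, 6, 8}.
That is 2 components.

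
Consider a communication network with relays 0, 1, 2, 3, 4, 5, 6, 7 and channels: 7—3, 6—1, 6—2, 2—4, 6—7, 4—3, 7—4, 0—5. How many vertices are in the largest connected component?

6

Starting from 0 we can reach 0, 5. That is one component of size 2.
Starting from 1 we can reach 1, 2, 3, 4, 6, 7. That is one component of size 6.
The largest has 6 vertices.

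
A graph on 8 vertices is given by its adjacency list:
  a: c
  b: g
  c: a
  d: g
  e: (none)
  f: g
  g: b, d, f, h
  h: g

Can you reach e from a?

No

The component containing a is {a, c}, and e is not in it.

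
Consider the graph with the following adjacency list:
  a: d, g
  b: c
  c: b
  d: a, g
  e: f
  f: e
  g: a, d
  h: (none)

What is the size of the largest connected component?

3

h is isolated — a component by itself.
Starting from b we can reach b, c. That is one component of size 2.
Starting from e we can reach e, f. That is one component of size 2.
Starting from a we can reach a, d, g. That is one component of size 3.
The largest has 3 vertices.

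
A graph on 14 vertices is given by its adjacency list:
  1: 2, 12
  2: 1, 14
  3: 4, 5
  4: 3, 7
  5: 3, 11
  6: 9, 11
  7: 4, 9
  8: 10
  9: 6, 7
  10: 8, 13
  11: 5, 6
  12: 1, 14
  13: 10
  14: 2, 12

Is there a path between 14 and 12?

Yes

From 14 we can reach 1, 2, 12, 14, which includes 12.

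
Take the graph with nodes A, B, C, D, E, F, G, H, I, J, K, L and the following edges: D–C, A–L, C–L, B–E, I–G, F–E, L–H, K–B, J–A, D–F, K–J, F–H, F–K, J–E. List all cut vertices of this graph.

none

Removing L, for instance, still leaves 2 components. No single vertex removal increases the component count — the graph has no articulation points.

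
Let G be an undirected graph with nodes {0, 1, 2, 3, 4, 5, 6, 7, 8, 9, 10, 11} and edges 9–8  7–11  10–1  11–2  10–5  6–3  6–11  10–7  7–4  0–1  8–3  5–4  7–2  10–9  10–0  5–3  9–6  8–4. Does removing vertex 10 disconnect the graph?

Yes

Deleting 10 raises the number of components from 1 to 2, so 10 is a cut vertex.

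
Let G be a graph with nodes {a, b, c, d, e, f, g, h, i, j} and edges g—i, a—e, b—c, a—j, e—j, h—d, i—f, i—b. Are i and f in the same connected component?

From i we can reach b, c, f, g, i, which includes f.

Yes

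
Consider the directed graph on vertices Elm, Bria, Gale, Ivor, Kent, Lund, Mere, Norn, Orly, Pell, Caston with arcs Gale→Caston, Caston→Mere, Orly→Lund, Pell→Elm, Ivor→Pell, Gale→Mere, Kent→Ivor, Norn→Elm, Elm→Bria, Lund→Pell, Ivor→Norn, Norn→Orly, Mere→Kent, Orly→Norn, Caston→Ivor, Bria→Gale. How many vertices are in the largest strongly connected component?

11

{Elm, Bria, Gale, Ivor, Kent, Lund, Mere, Norn, Orly, Pell, Caston} are all mutually reachable — one SCC of size 11.
The largest has 11 vertices.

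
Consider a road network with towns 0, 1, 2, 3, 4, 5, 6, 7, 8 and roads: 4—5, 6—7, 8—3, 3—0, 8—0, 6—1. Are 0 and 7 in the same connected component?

No

The component containing 0 is {0, 3, 8}, and 7 is not in it.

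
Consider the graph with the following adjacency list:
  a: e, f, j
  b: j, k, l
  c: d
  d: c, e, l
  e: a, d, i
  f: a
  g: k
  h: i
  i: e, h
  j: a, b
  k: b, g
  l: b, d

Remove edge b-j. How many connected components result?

b and j are still connected via b-l-d-e-a-j, so the component count stays at 1.

1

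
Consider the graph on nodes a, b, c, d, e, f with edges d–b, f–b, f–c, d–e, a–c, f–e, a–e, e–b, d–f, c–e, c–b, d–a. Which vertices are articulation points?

Removing d, for instance, still leaves 1 component. No single vertex removal increases the component count — the graph has no articulation points.

none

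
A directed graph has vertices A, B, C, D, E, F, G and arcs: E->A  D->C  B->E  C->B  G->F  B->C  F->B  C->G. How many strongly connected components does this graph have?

{B, C, F, G} are all mutually reachable — one SCC of size 4.
{D} is an SCC by itself.
{A} is an SCC by itself.
{E} is an SCC by itself.
That gives 4 strongly connected components.

4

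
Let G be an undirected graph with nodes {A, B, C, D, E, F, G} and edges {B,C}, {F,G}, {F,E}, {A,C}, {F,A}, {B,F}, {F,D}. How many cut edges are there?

The edges on the cycle B-F-A-C-B are not bridges since each lies on that cycle.
But removing F–D disconnects F from D; removing F–E disconnects F from E; removing F–G disconnects F from G — these are bridges.
That makes 3 bridges.

3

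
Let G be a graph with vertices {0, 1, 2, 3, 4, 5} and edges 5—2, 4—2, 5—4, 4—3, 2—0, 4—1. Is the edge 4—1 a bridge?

Removing 4—1 leaves no path between 4 and 1: the component count goes from 1 to 2. So it is a bridge.

Yes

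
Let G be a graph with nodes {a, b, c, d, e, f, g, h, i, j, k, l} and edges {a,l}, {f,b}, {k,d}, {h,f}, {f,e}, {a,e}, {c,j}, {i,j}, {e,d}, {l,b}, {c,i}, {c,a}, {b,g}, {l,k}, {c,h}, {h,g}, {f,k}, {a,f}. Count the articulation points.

1

Removing c increases the component count from 1 to 2, so c is a cut vertex.
By contrast removing b leaves 1 component; it is not a cut vertex. No other vertex is a cut vertex either.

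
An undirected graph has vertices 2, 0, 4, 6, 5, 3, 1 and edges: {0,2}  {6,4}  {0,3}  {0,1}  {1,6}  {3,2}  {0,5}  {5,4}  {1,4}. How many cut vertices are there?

1

Removing 0 increases the component count from 1 to 2, so 0 is a cut vertex.
By contrast removing 6 leaves 1 component; it is not a cut vertex. No other vertex is a cut vertex either.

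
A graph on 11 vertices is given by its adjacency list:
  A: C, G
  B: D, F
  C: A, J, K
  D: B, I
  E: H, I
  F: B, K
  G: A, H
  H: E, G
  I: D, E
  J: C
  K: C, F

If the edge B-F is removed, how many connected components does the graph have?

1

B and F are still connected via B-D-I-E-H-G-A-C-K-F, so the component count stays at 1.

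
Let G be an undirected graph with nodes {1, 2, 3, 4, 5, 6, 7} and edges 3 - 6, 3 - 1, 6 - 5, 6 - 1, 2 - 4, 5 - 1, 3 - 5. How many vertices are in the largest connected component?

7 is isolated — a component by itself.
Starting from 2 we can reach 2, 4. That is one component of size 2.
Starting from 1 we can reach 1, 3, 5, 6. That is one component of size 4.
The largest has 4 vertices.

4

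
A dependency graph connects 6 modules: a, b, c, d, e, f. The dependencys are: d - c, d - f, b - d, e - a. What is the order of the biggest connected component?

4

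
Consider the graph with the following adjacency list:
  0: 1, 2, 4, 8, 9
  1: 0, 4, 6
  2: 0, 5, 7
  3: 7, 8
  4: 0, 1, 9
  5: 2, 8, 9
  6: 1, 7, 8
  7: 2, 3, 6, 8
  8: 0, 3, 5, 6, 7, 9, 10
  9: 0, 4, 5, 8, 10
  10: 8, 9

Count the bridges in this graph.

The edges on the cycle 8-5-9-4-1-0-8 are not bridges since each lies on that cycle.
Every edge lies on some cycle, so there are no bridges.

0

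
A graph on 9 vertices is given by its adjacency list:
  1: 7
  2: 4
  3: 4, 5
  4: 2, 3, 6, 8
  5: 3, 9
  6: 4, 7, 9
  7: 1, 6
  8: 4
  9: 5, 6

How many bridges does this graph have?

4

The edges on the cycle 5-9-6-4-3-5 are not bridges since each lies on that cycle.
But removing 4-2 disconnects 4 from 2; removing 6-7 disconnects 6 from 7; removing 4-8 disconnects 4 from 8; removing 1-7 disconnects 1 from 7 — these are bridges.
That makes 4 bridges.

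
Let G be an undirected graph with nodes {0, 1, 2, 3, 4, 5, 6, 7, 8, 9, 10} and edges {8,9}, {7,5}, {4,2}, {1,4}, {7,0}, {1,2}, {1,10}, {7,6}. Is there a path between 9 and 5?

The component containing 9 is {8, 9}, and 5 is not in it.

No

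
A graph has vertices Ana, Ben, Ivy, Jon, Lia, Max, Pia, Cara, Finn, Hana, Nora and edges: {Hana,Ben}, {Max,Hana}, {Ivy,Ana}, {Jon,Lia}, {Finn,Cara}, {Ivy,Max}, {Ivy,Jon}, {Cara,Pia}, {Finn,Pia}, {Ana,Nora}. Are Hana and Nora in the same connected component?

Yes

From Hana we can reach Ana, Ben, Ivy, Jon, Lia, Max, Hana, Nora, which includes Nora.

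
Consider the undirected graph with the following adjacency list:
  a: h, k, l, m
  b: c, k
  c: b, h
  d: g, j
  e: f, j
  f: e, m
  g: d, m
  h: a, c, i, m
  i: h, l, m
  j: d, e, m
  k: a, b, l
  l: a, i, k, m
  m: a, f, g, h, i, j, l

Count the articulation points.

1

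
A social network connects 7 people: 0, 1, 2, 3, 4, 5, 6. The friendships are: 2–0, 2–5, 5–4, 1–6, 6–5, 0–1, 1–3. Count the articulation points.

2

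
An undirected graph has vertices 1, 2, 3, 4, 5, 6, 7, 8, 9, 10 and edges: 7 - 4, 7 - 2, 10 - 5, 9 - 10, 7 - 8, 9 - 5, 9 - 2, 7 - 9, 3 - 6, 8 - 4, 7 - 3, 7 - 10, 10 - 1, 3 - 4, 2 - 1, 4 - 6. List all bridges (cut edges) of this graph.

none

The edges on the cycle 7-3-6-4-7 are not bridges since each lies on that cycle.
Every edge lies on some cycle, so there are no bridges.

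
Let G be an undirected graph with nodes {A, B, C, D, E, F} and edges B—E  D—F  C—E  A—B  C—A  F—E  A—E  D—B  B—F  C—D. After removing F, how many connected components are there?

1

With F gone, the remaining components are: {A, B, C, D, E}.
That is 1 component.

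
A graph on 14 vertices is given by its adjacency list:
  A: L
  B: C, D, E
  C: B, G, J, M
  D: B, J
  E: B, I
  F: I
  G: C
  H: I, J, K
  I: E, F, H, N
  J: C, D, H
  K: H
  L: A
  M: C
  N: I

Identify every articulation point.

Removing C increases the component count from 2 to 4, so C is a cut vertex.
Removing H increases the component count from 2 to 3, so H is a cut vertex.
Removing I increases the component count from 2 to 4, so I is a cut vertex.
By contrast removing K leaves 2 components; it is not a cut vertex. No other vertex is a cut vertex either.

C, H, I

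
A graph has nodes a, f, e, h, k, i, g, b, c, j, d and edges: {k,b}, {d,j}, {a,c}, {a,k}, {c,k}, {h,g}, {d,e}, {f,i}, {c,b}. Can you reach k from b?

Yes

From b we can reach a, b, c, k, which includes k.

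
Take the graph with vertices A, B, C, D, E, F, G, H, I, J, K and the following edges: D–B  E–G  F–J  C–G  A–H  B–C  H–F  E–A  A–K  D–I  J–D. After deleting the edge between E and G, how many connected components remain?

1

E and G are still connected via E-A-H-F-J-D-B-C-G, so the component count stays at 1.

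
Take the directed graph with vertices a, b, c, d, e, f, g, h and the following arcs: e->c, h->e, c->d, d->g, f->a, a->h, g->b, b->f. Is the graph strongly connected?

Yes

From a we can reach every vertex (a, b, c, d, e, f, g, h), and every vertex can reach a (a, b, c, d, e, f, g, h). So the whole graph is one strongly connected component.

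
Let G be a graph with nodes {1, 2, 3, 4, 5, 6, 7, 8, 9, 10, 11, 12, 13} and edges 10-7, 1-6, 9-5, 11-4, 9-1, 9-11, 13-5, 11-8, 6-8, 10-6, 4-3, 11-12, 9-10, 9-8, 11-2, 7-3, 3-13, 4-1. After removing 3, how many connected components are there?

1

With 3 gone, the remaining components are: {1, 2, 4, 5, 6, 7, 8, 9, 10, 11, 12, 13}.
That is 1 component.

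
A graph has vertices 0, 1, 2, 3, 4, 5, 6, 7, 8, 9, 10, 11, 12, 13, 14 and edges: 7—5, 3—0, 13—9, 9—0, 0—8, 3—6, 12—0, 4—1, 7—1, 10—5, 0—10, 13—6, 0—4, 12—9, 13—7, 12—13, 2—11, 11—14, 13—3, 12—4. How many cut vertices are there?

Removing 0 increases the component count from 2 to 3, so 0 is a cut vertex.
Removing 11 increases the component count from 2 to 3, so 11 is a cut vertex.
By contrast removing 5 leaves 2 components; it is not a cut vertex. No other vertex is a cut vertex either.

2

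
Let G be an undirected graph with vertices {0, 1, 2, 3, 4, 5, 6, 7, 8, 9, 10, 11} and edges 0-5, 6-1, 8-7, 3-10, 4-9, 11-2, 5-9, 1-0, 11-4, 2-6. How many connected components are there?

3

Starting from 3 we can reach 3, 10. That is one component of size 2.
Starting from 7 we can reach 7, 8. That is one component of size 2.
Starting from 0 we can reach 0, 1, 2, 4, 5, 6, 9, 11. That is one component of size 8.
Total: 3 components.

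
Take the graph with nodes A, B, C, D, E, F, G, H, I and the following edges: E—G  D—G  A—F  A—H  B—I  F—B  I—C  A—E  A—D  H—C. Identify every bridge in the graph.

none

The edges on the cycle A-D-G-E-A are not bridges since each lies on that cycle.
Every edge lies on some cycle, so there are no bridges.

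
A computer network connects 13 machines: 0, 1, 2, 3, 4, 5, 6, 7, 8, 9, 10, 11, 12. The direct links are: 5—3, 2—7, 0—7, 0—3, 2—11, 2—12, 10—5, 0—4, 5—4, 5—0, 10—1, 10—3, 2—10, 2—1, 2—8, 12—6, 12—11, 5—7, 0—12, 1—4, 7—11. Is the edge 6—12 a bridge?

Removing 6—12 leaves no path between 6 and 12: the component count goes from 2 to 3. So it is a bridge.

Yes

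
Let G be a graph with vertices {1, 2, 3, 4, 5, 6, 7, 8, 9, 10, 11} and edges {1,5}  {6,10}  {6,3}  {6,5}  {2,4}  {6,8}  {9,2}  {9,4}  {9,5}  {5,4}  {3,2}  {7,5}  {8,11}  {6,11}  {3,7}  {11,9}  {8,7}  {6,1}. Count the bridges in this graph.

1

The edges on the cycle 8-7-5-9-11-8 are not bridges since each lies on that cycle.
But removing 6–10 disconnects 6 from 10 — this is a bridge.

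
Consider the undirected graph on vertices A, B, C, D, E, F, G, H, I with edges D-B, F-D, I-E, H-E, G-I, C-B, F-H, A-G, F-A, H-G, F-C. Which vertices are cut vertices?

Removing F increases the component count from 1 to 2, so F is a cut vertex.
By contrast removing H leaves 1 component; it is not a cut vertex. No other vertex is a cut vertex either.

F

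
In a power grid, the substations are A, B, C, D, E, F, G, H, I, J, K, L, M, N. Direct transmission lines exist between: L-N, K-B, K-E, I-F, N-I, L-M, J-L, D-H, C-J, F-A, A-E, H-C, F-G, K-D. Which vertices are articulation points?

F, K, L

Removing F increases the component count from 1 to 2, so F is a cut vertex.
Removing K increases the component count from 1 to 2, so K is a cut vertex.
Removing L increases the component count from 1 to 2, so L is a cut vertex.
By contrast removing D leaves 1 component; it is not a cut vertex. No other vertex is a cut vertex either.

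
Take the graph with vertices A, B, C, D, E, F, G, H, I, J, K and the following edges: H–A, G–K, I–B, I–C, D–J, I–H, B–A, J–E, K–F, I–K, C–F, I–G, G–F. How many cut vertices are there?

2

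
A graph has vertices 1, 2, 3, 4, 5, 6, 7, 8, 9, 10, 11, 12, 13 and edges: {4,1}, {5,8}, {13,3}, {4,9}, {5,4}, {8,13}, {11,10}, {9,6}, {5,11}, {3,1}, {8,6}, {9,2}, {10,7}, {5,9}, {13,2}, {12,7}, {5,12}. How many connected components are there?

1

Starting from 1 we can reach 1, 2, 3, 4, 5, 6, 7, 8, 9, 10, 11, 12, 13. That is one component of size 13.
Total: 1 component.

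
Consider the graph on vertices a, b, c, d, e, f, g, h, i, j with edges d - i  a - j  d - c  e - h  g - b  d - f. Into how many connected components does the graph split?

Starting from e we can reach e, h. That is one component of size 2.
Starting from a we can reach a, j. That is one component of size 2.
Starting from b we can reach b, g. That is one component of size 2.
Starting from c we can reach c, d, f, i. That is one component of size 4.
Total: 4 components.

4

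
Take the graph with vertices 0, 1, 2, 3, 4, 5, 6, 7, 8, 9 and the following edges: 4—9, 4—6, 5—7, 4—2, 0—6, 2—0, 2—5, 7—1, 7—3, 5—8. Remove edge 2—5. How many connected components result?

Before removal there is 1 component.
2—5 is a bridge — removing it separates 2's side from 5's side.
After removal: 2 components.

2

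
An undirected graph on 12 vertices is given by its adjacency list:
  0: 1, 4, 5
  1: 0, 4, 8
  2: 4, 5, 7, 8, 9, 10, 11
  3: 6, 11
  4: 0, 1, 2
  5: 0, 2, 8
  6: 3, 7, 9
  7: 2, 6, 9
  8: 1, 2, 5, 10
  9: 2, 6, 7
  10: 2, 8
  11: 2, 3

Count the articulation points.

Removing 2 increases the component count from 1 to 2, so 2 is a cut vertex.
By contrast removing 3 leaves 1 component; it is not a cut vertex. No other vertex is a cut vertex either.

1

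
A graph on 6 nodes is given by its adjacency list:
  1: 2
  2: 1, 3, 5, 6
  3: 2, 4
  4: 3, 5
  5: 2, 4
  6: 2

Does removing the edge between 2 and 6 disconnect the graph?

Yes

Removing 2-6 leaves no path between 2 and 6: the component count goes from 1 to 2. So it is a bridge.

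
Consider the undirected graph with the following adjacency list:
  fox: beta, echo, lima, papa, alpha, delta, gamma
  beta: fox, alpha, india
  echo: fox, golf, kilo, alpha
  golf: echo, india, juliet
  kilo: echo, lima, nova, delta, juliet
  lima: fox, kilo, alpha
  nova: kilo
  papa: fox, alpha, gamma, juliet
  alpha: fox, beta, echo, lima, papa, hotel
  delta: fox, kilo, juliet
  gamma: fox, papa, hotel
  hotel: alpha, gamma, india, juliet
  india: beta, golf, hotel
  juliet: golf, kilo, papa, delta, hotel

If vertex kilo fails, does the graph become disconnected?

Yes

Deleting kilo raises the number of components from 1 to 2, so kilo is a cut vertex.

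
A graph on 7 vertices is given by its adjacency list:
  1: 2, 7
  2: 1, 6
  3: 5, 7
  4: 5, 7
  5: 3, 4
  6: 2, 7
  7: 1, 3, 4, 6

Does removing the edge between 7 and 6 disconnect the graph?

No

After removing 7-6, the path 7-1-2-6 still connects them, so the edge is not a bridge.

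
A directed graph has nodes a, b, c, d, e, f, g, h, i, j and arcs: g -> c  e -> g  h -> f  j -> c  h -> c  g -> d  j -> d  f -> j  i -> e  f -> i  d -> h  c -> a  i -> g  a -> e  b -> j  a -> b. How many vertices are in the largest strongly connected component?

10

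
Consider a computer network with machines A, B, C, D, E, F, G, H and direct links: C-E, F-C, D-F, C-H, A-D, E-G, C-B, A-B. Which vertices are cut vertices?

C, E

Removing C increases the component count from 1 to 3, so C is a cut vertex.
Removing E increases the component count from 1 to 2, so E is a cut vertex.
By contrast removing B leaves 1 component; it is not a cut vertex. No other vertex is a cut vertex either.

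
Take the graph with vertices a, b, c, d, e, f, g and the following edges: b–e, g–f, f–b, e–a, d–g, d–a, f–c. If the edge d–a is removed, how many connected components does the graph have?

1

d and a are still connected via d-g-f-b-e-a, so the component count stays at 1.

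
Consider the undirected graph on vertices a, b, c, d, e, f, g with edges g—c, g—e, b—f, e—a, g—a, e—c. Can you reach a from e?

Yes

From e we can reach a, c, e, g, which includes a.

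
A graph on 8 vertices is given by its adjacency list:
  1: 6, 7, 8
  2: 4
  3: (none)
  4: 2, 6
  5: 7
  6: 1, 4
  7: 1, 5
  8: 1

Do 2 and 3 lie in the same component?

No

The component containing 2 is {1, 2, 4, 5, 6, 7, 8}, and 3 is not in it.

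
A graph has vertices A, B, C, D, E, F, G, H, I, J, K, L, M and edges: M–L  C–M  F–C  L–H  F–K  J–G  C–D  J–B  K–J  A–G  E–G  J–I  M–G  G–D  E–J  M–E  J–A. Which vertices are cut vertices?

J, L, M

Removing J increases the component count from 1 to 3, so J is a cut vertex.
Removing L increases the component count from 1 to 2, so L is a cut vertex.
Removing M increases the component count from 1 to 2, so M is a cut vertex.
By contrast removing B leaves 1 component; it is not a cut vertex. No other vertex is a cut vertex either.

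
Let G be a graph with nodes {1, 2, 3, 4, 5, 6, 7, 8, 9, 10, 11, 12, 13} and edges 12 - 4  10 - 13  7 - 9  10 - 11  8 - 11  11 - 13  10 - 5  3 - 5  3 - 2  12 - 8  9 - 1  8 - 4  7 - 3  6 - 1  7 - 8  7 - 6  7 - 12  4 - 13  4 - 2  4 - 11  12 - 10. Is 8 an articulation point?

Deleting 8 leaves 1 component (was 1) (its neighbors 4, 7, 11, 12 remain connected to each other), so 8 is not a cut vertex.

No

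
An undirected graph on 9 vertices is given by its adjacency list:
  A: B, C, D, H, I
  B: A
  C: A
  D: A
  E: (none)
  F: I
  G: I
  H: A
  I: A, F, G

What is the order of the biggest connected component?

8

E is isolated — a component by itself.
Starting from A we can reach A, B, C, D, F, G, H, I. That is one component of size 8.
The largest has 8 vertices.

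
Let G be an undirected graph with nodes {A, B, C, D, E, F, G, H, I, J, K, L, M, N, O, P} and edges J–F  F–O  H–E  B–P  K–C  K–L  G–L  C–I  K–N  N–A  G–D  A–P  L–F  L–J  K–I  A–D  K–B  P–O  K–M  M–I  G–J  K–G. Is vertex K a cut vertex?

Yes

Deleting K raises the number of components from 2 to 3, so K is a cut vertex.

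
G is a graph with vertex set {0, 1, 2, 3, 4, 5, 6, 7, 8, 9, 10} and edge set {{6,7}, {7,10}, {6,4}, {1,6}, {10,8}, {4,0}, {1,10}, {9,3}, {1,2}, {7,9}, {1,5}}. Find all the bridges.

0-4, 1-2, 1-5, 10-8, 3-9, 4-6, 7-9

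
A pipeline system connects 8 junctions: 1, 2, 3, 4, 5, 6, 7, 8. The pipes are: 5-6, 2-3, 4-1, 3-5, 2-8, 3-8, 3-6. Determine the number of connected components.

3

7 is isolated — a component by itself.
Starting from 1 we can reach 1, 4. That is one component of size 2.
Starting from 2 we can reach 2, 3, 5, 6, 8. That is one component of size 5.
Total: 3 components.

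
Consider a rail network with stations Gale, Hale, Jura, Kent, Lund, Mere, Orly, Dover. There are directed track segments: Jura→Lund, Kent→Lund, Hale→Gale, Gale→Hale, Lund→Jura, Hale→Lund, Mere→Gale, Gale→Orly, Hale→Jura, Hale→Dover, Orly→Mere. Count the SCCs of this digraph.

4

{Gale, Hale, Mere, Orly} are all mutually reachable — one SCC of size 4.
{Jura, Lund} are all mutually reachable — one SCC of size 2.
{Dover} is an SCC by itself.
{Kent} is an SCC by itself.
That gives 4 strongly connected components.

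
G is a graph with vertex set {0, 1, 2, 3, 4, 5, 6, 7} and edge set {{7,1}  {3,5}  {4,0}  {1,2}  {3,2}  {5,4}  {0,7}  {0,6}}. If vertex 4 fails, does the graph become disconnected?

No

Deleting 4 leaves 1 component (was 1) (its neighbors 0, 5 remain connected to each other), so 4 is not a cut vertex.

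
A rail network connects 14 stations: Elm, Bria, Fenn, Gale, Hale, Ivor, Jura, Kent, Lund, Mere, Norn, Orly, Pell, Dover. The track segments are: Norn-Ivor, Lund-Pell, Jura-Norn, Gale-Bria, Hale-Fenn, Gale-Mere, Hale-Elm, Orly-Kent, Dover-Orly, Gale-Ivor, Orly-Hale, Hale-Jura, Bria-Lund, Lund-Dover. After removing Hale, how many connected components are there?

With Hale gone, the remaining components are: {Elm}; {Fenn}; {Bria, Gale, Ivor, Jura, Kent, Lund, Mere, Norn, Orly, Pell, Dover}.
That is 3 components.

3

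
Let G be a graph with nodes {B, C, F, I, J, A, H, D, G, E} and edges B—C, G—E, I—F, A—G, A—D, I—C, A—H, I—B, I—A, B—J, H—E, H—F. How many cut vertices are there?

Removing A increases the component count from 1 to 2, so A is a cut vertex.
Removing B increases the component count from 1 to 2, so B is a cut vertex.
Removing I increases the component count from 1 to 2, so I is a cut vertex.
By contrast removing D leaves 1 component; it is not a cut vertex. No other vertex is a cut vertex either.

3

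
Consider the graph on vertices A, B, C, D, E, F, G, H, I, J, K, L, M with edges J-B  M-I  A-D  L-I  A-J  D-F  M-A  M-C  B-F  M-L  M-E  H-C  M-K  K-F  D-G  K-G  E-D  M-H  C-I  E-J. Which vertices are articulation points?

M

Removing M increases the component count from 1 to 2, so M is a cut vertex.
By contrast removing G leaves 1 component; it is not a cut vertex. No other vertex is a cut vertex either.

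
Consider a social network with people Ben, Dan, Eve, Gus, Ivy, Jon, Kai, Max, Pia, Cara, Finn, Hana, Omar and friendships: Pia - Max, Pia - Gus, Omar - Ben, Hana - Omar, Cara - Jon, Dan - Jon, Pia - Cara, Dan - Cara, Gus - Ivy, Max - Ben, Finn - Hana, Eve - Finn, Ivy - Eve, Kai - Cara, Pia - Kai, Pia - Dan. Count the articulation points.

1

Removing Pia increases the component count from 1 to 2, so Pia is a cut vertex.
By contrast removing Dan leaves 1 component; it is not a cut vertex. No other vertex is a cut vertex either.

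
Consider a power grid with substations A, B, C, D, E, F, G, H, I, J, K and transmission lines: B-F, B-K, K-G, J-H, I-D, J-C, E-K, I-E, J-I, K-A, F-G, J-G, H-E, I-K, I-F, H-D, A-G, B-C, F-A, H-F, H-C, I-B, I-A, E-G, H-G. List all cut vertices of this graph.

Removing K, for instance, still leaves 1 component. No single vertex removal increases the component count — the graph has no articulation points.

none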